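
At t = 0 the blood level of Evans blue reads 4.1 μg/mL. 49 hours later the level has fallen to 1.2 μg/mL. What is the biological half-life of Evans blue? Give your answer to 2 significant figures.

A/A₀ = 1.2/4.1 ≈ 0.29268.
n = log₂(3.4167) ≈ 1.7726 half-lives elapsed in 49 hours.
t½ = 49/1.7726 ≈ 27.643 hours.

28 hours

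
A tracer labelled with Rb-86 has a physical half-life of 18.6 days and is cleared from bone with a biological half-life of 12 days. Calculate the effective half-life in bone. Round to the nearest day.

1/t_eff = 1/t_phys + 1/t_biol = 1/18.6 + 1/12 = 0.1371 per day.
t_eff = 18.6 × 12 / (18.6 + 12) ≈ 7.2941 days.

7 days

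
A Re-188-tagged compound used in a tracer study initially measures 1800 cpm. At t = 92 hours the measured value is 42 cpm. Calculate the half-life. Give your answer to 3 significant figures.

A/A₀ = 42/1800 ≈ 0.023333.
n = log₂(42.857) ≈ 5.4215 half-lives elapsed in 92 hours.
t½ = 92/5.4215 ≈ 16.97 hours.

17.0 hours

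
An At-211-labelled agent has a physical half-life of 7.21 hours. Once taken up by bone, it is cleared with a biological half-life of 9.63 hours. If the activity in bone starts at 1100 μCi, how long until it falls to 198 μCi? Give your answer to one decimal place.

1/t_eff = 1/t_phys + 1/t_biol = 1/7.21 + 1/9.63 = 0.24254 per hour.
t_eff = 7.21 × 9.63 / (7.21 + 9.63) ≈ 4.1231 hours.
n = log₂(1100/198) ≈ 2.4739; t = 2.4739 × 4.1231 ≈ 10.2 hours.

10.2 hours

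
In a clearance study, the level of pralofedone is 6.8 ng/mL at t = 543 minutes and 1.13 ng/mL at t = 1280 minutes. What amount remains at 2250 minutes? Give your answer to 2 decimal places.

Over Δt = 1280 − 543 = 737 minutes, the level fell by a factor of 6.8/1.13 ≈ 6.0177.
n = log₂(6.0177) ≈ 2.5892 half-lives, so t½ = 737/2.5892 ≈ 284.64 minutes.
From t = 1280 to t = 2250: 1.13 × (1/2)^((2250−1280)/284.64) ≈ 0.10647 ng/mL.

0.11 ng/mL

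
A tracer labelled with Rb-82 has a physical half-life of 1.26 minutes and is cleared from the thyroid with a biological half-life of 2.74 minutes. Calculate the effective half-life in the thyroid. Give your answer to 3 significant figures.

0.863 minutes

1/t_eff = 1/t_phys + 1/t_biol = 1/1.26 + 1/2.74 = 1.1586 per minute.
t_eff = 1.26 × 2.74 / (1.26 + 2.74) ≈ 0.8631 minutes.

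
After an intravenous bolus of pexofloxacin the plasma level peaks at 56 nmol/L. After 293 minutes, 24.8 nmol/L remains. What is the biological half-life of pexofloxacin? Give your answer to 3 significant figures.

A/A₀ = 24.8/56 ≈ 0.44286.
n = log₂(2.2581) ≈ 1.1751 half-lives elapsed in 293 minutes.
t½ = 293/1.1751 ≈ 249.34 minutes.

249 minutes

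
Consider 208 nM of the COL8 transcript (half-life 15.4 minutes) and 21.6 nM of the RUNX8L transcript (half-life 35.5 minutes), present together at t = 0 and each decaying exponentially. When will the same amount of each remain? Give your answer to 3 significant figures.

88.9 minutes

Set 208·(1/2)^(t/15.4) = 21.6·(1/2)^(t/35.5).
Taking log₂: log₂(208/21.6) = t·(1/15.4 − 1/35.5).
log₂(9.6296) = 3.2675; 1/15.4 − 1/35.5 = 0.036766.
t = 3.2675 / 0.036766 ≈ 88.872 minutes.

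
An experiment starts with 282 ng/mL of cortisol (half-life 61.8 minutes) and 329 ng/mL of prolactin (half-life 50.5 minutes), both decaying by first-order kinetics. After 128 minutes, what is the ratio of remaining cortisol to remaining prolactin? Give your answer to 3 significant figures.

1.18

cortisol: 282 × (1/2)^(128/61.8) = 282 × (1/2)^2.0712 ≈ 67.105 ng/mL.
prolactin: 329 × (1/2)^(128/50.5) = 329 × (1/2)^2.5347 ≈ 56.779 ng/mL.
Ratio ≈ 67.105 / 56.779 ≈ 1.1819.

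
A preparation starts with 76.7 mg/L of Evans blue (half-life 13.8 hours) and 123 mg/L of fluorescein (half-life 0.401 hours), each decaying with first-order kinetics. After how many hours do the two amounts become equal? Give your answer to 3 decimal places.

0.281 hours

Set 76.7·(1/2)^(t/13.8) = 123·(1/2)^(t/0.401).
Taking log₂: log₂(76.7/123) = t·(1/13.8 − 1/0.401).
log₂(0.62358) = -0.68136; 1/13.8 − 1/0.401 = -2.4213.
t = -0.68136 / -2.4213 ≈ 0.2814 hours.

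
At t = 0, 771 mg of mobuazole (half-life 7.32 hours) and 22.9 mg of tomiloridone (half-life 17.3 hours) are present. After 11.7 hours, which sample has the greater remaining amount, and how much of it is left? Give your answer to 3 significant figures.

mobuazole, 255 mg

mobuazole: 771 × (1/2)^1.5984 ≈ 254.62 mg.
tomiloridone: 22.9 × (1/2)^0.6763 ≈ 14.33 mg.
Mobuazole has more remaining, at ≈ 254.62 mg.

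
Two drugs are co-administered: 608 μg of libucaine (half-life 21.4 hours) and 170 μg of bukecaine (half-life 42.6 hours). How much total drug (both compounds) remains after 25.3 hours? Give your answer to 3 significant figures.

libucaine: 608 × (1/2)^(25.3/21.4) = 608 × (1/2)^1.1822 ≈ 267.92 μg.
bukecaine: 170 × (1/2)^(25.3/42.6) = 170 × (1/2)^0.5939 ≈ 112.63 μg.
Total = 267.92 + 112.63 ≈ 380.56 μg.

381 μg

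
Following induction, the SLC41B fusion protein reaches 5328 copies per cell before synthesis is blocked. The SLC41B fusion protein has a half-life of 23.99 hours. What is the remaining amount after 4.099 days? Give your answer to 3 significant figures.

311 copies per cell

Convert the elapsed time: 4.099 days = 98.376 hours.
Number of half-lives: n = 98.376/23.99 ≈ 4.1007.
Remaining = 5328 × (1/2)^4.1007 = 5328 × 0.058286 ≈ 310.55 copies per cell.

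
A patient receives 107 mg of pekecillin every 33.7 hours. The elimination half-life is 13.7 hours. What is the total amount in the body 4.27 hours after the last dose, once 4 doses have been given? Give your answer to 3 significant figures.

105 mg

The 4 doses were given 105.37, 71.67, 37.97, 4.27 hours ago.
Total = 107·(1/2)^(105.37/13.7) + 107·(1/2)^(71.67/13.7) + 107·(1/2)^(37.97/13.7) + 107·(1/2)^(4.27/13.7)
      = 0.51771 + 2.8483 + 15.67 + 86.21 ≈ 105.25 mg.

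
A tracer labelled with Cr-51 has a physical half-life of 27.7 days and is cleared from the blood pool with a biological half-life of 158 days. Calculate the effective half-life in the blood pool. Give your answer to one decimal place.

1/t_eff = 1/t_phys + 1/t_biol = 1/27.7 + 1/158 = 0.04243 per day.
t_eff = 27.7 × 158 / (27.7 + 158) ≈ 23.568 days.

23.6 days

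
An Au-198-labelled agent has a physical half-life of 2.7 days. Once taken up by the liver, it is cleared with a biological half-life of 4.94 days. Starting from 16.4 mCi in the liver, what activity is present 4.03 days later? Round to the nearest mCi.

3 mCi

1/t_eff = 1/t_phys + 1/t_biol = 1/2.7 + 1/4.94 = 0.5728 per day.
t_eff = 2.7 × 4.94 / (2.7 + 4.94) ≈ 1.7458 days.
Remaining = 16.4 × (1/2)^(4.03/1.7458) = 16.4 × (1/2)^2.3084 ≈ 3.3109 mCi.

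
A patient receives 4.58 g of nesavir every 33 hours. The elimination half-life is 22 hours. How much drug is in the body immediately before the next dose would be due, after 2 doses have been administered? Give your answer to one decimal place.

The 2 doses were given 66, 33 hours ago.
Total = 4.58·(1/2)^(66/22) + 4.58·(1/2)^(33/22)
      = 0.5725 + 1.6193 ≈ 2.1918 g.

2.2 g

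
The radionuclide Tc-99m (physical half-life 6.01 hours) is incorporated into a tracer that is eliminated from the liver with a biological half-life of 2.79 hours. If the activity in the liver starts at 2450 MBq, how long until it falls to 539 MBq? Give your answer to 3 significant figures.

4.16 hours

1/t_eff = 1/t_phys + 1/t_biol = 1/6.01 + 1/2.79 = 0.52481 per hour.
t_eff = 6.01 × 2.79 / (6.01 + 2.79) ≈ 1.9054 hours.
n = log₂(2450/539) ≈ 2.1844; t = 2.1844 × 1.9054 ≈ 4.1623 hours.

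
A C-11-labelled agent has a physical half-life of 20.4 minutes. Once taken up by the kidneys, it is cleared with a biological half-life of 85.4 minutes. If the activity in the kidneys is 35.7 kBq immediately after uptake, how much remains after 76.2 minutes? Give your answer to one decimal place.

1.4 kBq

1/t_eff = 1/t_phys + 1/t_biol = 1/20.4 + 1/85.4 = 0.060729 per minute.
t_eff = 20.4 × 85.4 / (20.4 + 85.4) ≈ 16.467 minutes.
Remaining = 35.7 × (1/2)^(76.2/16.467) = 35.7 × (1/2)^4.6276 ≈ 1.4442 kBq.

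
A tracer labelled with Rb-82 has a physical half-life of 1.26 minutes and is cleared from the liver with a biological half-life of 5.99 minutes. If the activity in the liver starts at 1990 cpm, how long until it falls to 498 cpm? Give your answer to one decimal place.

1/t_eff = 1/t_phys + 1/t_biol = 1/1.26 + 1/5.99 = 0.9606 per minute.
t_eff = 1.26 × 5.99 / (1.26 + 5.99) ≈ 1.041 minutes.
n = log₂(1990/498) ≈ 1.9986; t = 1.9986 × 1.041 ≈ 2.0805 minutes.

2.1 minutes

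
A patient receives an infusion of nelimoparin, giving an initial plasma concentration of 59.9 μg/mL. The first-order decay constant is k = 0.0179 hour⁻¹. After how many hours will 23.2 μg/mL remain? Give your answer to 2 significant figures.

t½ = ln 2 / k = 0.69315 / 0.0179 ≈ 38.723 hours.
Fraction remaining = 23.2/59.9 ≈ 0.38731.
n = log₂(59.9/23.2) = ln(2.5819)/ln 2 ≈ 1.3684 half-lives.
t = n × t½ = 1.3684 × 38.723 ≈ 52.99 hours.

53 hours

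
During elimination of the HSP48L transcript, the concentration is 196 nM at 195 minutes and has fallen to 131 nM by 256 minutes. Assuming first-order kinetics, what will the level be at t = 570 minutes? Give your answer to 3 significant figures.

Over Δt = 256 − 195 = 61 minutes, the level fell by a factor of 196/131 ≈ 1.4962.
n = log₂(1.4962) ≈ 0.58129 half-lives, so t½ = 61/0.58129 ≈ 104.94 minutes.
From t = 256 to t = 570: 131 × (1/2)^((570−256)/104.94) ≈ 16.464 nM.

16.5 nM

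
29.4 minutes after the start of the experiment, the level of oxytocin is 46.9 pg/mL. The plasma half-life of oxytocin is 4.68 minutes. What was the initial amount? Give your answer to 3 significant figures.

3650 pg/mL

Number of half-lives elapsed: n = 29.4/4.68 ≈ 6.2821.
A₀ = A × 2^n = 46.9 × 2^6.2821 = 46.9 × 77.819 ≈ 3649.7 pg/mL.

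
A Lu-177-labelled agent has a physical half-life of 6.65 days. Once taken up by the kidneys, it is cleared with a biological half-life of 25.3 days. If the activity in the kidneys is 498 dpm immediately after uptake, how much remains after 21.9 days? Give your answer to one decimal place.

1/t_eff = 1/t_phys + 1/t_biol = 1/6.65 + 1/25.3 = 0.1899 per day.
t_eff = 6.65 × 25.3 / (6.65 + 25.3) ≈ 5.2659 days.
Remaining = 498 × (1/2)^(21.9/5.2659) = 498 × (1/2)^4.1588 ≈ 27.88 dpm.

27.9 dpm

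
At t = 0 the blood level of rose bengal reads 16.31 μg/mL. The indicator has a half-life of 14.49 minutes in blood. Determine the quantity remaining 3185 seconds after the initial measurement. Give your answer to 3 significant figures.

1.29 μg/mL

Convert the elapsed time: 3185 seconds = 53.0833 minutes.
Number of half-lives: n = 53.0833/14.49 ≈ 3.6634.
Remaining = 16.31 × (1/2)^3.6634 = 16.31 × 0.078921 ≈ 1.2872 μg/mL.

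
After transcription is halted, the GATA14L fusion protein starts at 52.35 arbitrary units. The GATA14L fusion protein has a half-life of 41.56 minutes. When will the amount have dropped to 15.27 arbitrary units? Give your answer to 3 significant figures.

Fraction remaining = 15.27/52.35 ≈ 0.29169.
n = log₂(52.35/15.27) = ln(3.4283)/ln 2 ≈ 1.7775 half-lives.
t = n × t½ = 1.7775 × 41.56 ≈ 73.872 minutes.

73.9 minutes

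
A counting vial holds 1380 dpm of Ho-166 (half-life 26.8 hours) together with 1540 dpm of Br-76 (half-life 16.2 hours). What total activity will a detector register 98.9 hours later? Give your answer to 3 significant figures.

129 dpm

Ho-166: 1380 × (1/2)^(98.9/26.8) = 1380 × (1/2)^3.6903 ≈ 106.9 dpm.
Br-76: 1540 × (1/2)^(98.9/16.2) = 1540 × (1/2)^6.1049 ≈ 22.374 dpm.
Total = 106.9 + 22.374 ≈ 129.28 dpm.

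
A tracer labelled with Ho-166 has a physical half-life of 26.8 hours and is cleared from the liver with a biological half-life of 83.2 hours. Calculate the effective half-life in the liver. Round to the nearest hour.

1/t_eff = 1/t_phys + 1/t_biol = 1/26.8 + 1/83.2 = 0.049333 per hour.
t_eff = 26.8 × 83.2 / (26.8 + 83.2) ≈ 20.271 hours.

20 hours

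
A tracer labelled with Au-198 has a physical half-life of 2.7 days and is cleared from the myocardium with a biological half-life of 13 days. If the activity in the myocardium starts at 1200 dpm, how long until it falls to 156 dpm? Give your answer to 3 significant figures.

1/t_eff = 1/t_phys + 1/t_biol = 1/2.7 + 1/13 = 0.44729 per day.
t_eff = 2.7 × 13 / (2.7 + 13) ≈ 2.2357 days.
n = log₂(1200/156) ≈ 2.9434; t = 2.9434 × 2.2357 ≈ 6.5805 days.

6.58 days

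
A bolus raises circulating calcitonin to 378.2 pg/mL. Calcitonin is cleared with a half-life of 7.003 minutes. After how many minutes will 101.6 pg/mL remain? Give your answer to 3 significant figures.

13.3 minutes

Fraction remaining = 101.6/378.2 ≈ 0.26864.
n = log₂(378.2/101.6) = ln(3.7224)/ln 2 ≈ 1.8962 half-lives.
t = n × t½ = 1.8962 × 7.003 ≈ 13.279 minutes.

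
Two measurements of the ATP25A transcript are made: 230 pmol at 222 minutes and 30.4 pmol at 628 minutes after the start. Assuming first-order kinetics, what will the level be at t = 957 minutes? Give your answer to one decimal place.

5.9 pmol

Over Δt = 628 − 222 = 406 minutes, the level fell by a factor of 230/30.4 ≈ 7.5658.
n = log₂(7.5658) ≈ 2.9195 half-lives, so t½ = 406/2.9195 ≈ 139.07 minutes.
From t = 628 to t = 957: 30.4 × (1/2)^((957−628)/139.07) ≈ 5.8979 pmol.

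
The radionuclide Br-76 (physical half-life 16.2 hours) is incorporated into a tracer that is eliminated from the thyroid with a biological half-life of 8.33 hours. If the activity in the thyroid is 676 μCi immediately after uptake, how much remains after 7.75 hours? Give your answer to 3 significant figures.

1/t_eff = 1/t_phys + 1/t_biol = 1/16.2 + 1/8.33 = 0.18178 per hour.
t_eff = 16.2 × 8.33 / (16.2 + 8.33) ≈ 5.5013 hours.
Remaining = 676 × (1/2)^(7.75/5.5013) = 676 × (1/2)^1.4088 ≈ 254.6 μCi.

255 μCi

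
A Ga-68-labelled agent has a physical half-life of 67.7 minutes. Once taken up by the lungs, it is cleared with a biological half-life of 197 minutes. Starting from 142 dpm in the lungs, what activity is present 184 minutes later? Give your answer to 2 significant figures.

1/t_eff = 1/t_phys + 1/t_biol = 1/67.7 + 1/197 = 0.019847 per minute.
t_eff = 67.7 × 197 / (67.7 + 197) ≈ 50.385 minutes.
Remaining = 142 × (1/2)^(184/50.385) = 142 × (1/2)^3.6519 ≈ 11.297 dpm.

11 dpm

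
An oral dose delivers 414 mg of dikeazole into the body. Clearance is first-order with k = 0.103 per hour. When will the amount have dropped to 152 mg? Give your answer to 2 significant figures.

t½ = ln 2 / k = 0.69315 / 0.103 ≈ 6.7296 hours.
Fraction remaining = 152/414 ≈ 0.36715.
n = log₂(414/152) = ln(2.7237)/ln 2 ≈ 1.4456 half-lives.
t = n × t½ = 1.4456 × 6.7296 ≈ 9.728 hours.

9.7 hours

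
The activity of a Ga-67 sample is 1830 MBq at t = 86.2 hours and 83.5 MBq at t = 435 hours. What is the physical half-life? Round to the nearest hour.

78 hours

Over Δt = 435 − 86.2 = 348.8 hours, the level fell by a factor of 1830/83.5 ≈ 21.916.
n = log₂(21.916) ≈ 4.4539 half-lives, so t½ = 348.8/4.4539 ≈ 78.313 hours.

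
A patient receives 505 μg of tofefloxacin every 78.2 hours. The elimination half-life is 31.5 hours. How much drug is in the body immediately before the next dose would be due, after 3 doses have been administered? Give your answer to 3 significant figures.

The 3 doses were given 234.6, 156.4, 78.2 hours ago.
Total = 505·(1/2)^(234.6/31.5) + 505·(1/2)^(156.4/31.5) + 505·(1/2)^(78.2/31.5)
      = 2.8929 + 16.168 + 90.359 ≈ 109.42 μg.

109 μg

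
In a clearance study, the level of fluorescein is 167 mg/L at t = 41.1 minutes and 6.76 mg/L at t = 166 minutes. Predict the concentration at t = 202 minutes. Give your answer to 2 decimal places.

Over Δt = 166 − 41.1 = 124.9 minutes, the level fell by a factor of 167/6.76 ≈ 24.704.
n = log₂(24.704) ≈ 4.6267 half-lives, so t½ = 124.9/4.6267 ≈ 26.996 minutes.
From t = 166 to t = 202: 6.76 × (1/2)^((202−166)/26.996) ≈ 2.6823 mg/L.

2.68 mg/L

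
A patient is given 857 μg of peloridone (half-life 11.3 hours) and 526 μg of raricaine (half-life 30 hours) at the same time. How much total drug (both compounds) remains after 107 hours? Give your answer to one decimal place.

45.6 μg

peloridone: 857 × (1/2)^(107/11.3) = 857 × (1/2)^9.469 ≈ 1.2093 μg.
raricaine: 526 × (1/2)^(107/30) = 526 × (1/2)^3.5667 ≈ 44.393 μg.
Total = 1.2093 + 44.393 ≈ 45.602 μg.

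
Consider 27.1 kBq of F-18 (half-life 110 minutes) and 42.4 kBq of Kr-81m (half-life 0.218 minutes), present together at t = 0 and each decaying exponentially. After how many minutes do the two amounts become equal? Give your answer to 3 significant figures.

Set 27.1·(1/2)^(t/110) = 42.4·(1/2)^(t/0.218).
Taking log₂: log₂(27.1/42.4) = t·(1/110 − 1/0.218).
log₂(0.63915) = -0.64577; 1/110 − 1/0.218 = -4.5781.
t = -0.64577 / -4.5781 ≈ 0.14106 minutes.

0.141 minutes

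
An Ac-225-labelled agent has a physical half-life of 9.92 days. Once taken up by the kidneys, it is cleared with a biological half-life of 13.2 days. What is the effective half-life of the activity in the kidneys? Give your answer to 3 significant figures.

5.66 days

1/t_eff = 1/t_phys + 1/t_biol = 1/9.92 + 1/13.2 = 0.17656 per day.
t_eff = 9.92 × 13.2 / (9.92 + 13.2) ≈ 5.6637 days.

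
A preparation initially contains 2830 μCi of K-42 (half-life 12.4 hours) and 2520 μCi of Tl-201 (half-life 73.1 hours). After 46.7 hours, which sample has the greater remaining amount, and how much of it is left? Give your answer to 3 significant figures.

K-42: 2830 × (1/2)^3.7661 ≈ 208 μCi.
Tl-201: 2520 × (1/2)^0.63885 ≈ 1618.4 μCi.
Tl-201 has more remaining, at ≈ 1618.4 μCi.

Tl-201, 1620 μCi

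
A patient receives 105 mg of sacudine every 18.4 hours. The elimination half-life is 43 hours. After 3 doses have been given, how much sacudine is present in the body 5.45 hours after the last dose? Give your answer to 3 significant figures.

The 3 doses were given 42.25, 23.85, 5.45 hours ago.
Total = 105·(1/2)^(42.25/43) + 105·(1/2)^(23.85/43) + 105·(1/2)^(5.45/43)
      = 53.139 + 71.486 + 96.169 ≈ 220.79 mg.

221 mg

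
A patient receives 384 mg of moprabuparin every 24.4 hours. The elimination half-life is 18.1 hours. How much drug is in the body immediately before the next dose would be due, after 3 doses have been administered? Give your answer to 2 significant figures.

230 mg

The 3 doses were given 73.2, 48.8, 24.4 hours ago.
Total = 384·(1/2)^(73.2/18.1) + 384·(1/2)^(48.8/18.1) + 384·(1/2)^(24.4/18.1)
      = 23.276 + 59.254 + 150.84 ≈ 233.37 mg.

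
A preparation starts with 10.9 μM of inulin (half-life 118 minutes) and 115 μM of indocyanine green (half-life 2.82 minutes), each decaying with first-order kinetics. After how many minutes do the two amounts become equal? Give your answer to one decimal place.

9.8 minutes

Set 10.9·(1/2)^(t/118) = 115·(1/2)^(t/2.82).
Taking log₂: log₂(10.9/115) = t·(1/118 − 1/2.82).
log₂(0.094783) = -3.3992; 1/118 − 1/2.82 = -0.34614.
t = -3.3992 / -0.34614 ≈ 9.8205 minutes.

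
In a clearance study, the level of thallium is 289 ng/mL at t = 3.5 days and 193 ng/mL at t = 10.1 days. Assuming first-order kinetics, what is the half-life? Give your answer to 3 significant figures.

11.3 days

Over Δt = 10.1 − 3.5 = 6.6 days, the level fell by a factor of 289/193 ≈ 1.4974.
n = log₂(1.4974) ≈ 0.58247 half-lives, so t½ = 6.6/0.58247 ≈ 11.331 days.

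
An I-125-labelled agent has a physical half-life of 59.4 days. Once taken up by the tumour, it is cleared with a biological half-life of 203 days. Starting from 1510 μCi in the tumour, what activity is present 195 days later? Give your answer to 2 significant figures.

80 μCi

1/t_eff = 1/t_phys + 1/t_biol = 1/59.4 + 1/203 = 0.021761 per day.
t_eff = 59.4 × 203 / (59.4 + 203) ≈ 45.954 days.
Remaining = 1510 × (1/2)^(195/45.954) = 1510 × (1/2)^4.2434 ≈ 79.722 μCi.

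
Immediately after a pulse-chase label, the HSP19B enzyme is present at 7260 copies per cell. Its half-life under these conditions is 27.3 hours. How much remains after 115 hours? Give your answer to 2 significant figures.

390 copies per cell

Number of half-lives: n = 115/27.3 ≈ 4.2125.
Remaining = 7260 × (1/2)^4.2125 = 7260 × 0.053942 ≈ 391.62 copies per cell.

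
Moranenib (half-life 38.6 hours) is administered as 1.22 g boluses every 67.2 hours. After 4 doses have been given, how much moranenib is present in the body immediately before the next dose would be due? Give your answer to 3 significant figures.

0.517 g

The 4 doses were given 268.8, 201.6, 134.4, 67.2 hours ago.
Total = 1.22·(1/2)^(268.8/38.6) + 1.22·(1/2)^(201.6/38.6) + 1.22·(1/2)^(134.4/38.6) + 1.22·(1/2)^(67.2/38.6)
      = 0.0097739 + 0.032669 + 0.1092 + 0.36499 ≈ 0.51664 g.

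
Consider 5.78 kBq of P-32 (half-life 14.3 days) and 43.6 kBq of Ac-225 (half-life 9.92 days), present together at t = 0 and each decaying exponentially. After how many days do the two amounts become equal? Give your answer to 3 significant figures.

Set 5.78·(1/2)^(t/14.3) = 43.6·(1/2)^(t/9.92).
Taking log₂: log₂(5.78/43.6) = t·(1/14.3 − 1/9.92).
log₂(0.13257) = -2.9152; 1/14.3 − 1/9.92 = -0.030876.
t = -2.9152 / -0.030876 ≈ 94.415 days.

94.4 days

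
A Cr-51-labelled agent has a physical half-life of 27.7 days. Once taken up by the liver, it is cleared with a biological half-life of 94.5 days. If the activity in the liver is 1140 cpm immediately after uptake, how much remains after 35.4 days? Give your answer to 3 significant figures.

363 cpm

1/t_eff = 1/t_phys + 1/t_biol = 1/27.7 + 1/94.5 = 0.046683 per day.
t_eff = 27.7 × 94.5 / (27.7 + 94.5) ≈ 21.421 days.
Remaining = 1140 × (1/2)^(35.4/21.421) = 1140 × (1/2)^1.6526 ≈ 362.6 cpm.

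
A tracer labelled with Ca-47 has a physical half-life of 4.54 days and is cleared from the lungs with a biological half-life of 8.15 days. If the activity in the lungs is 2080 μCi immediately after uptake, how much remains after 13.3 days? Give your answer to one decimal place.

88.1 μCi

1/t_eff = 1/t_phys + 1/t_biol = 1/4.54 + 1/8.15 = 0.34296 per day.
t_eff = 4.54 × 8.15 / (4.54 + 8.15) ≈ 2.9158 days.
Remaining = 2080 × (1/2)^(13.3/2.9158) = 2080 × (1/2)^4.5614 ≈ 88.093 μCi.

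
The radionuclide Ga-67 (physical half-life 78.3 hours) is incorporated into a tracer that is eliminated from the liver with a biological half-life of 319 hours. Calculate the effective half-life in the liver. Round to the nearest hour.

63 hours

1/t_eff = 1/t_phys + 1/t_biol = 1/78.3 + 1/319 = 0.015906 per hour.
t_eff = 78.3 × 319 / (78.3 + 319) ≈ 62.869 hours.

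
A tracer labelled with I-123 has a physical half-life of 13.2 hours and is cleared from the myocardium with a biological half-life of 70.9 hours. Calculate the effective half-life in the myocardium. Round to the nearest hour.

1/t_eff = 1/t_phys + 1/t_biol = 1/13.2 + 1/70.9 = 0.089862 per hour.
t_eff = 13.2 × 70.9 / (13.2 + 70.9) ≈ 11.128 hours.

11 hours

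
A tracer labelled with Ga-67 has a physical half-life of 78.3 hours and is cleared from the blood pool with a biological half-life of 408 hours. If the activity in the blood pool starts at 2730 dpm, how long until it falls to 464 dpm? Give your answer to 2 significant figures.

170 hours

1/t_eff = 1/t_phys + 1/t_biol = 1/78.3 + 1/408 = 0.015222 per hour.
t_eff = 78.3 × 408 / (78.3 + 408) ≈ 65.693 hours.
n = log₂(2730/464) ≈ 2.5567; t = 2.5567 × 65.693 ≈ 167.96 hours.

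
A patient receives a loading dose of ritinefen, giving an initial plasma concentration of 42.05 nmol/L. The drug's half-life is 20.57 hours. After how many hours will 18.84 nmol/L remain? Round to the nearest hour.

Fraction remaining = 18.84/42.05 ≈ 0.44804.
n = log₂(42.05/18.84) = ln(2.232)/ln 2 ≈ 1.1583 half-lives.
t = n × t½ = 1.1583 × 20.57 ≈ 23.826 hours.

24 hours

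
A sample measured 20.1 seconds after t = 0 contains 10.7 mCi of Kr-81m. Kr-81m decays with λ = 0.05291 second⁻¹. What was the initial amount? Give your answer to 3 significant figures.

31.0 mCi

t½ = ln 2 / λ = 0.69315 / 0.05291 ≈ 13.1 seconds.
Number of half-lives elapsed: n = 20.1/13.1 ≈ 1.5343.
A₀ = A × 2^n = 10.7 × 2^1.5343 = 10.7 × 2.8965 ≈ 30.992 mCi.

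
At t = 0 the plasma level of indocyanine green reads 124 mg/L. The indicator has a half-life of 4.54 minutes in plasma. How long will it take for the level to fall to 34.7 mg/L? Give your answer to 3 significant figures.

8.34 minutes

Fraction remaining = 34.7/124 ≈ 0.27984.
n = log₂(124/34.7) = ln(3.5735)/ln 2 ≈ 1.8373 half-lives.
t = n × t½ = 1.8373 × 4.54 ≈ 8.3415 minutes.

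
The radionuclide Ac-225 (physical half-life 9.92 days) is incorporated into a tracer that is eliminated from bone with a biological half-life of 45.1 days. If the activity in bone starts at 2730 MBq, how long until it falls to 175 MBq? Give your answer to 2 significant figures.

32 days

1/t_eff = 1/t_phys + 1/t_biol = 1/9.92 + 1/45.1 = 0.12298 per day.
t_eff = 9.92 × 45.1 / (9.92 + 45.1) ≈ 8.1314 days.
n = log₂(2730/175) ≈ 3.9635; t = 3.9635 × 8.1314 ≈ 32.229 days.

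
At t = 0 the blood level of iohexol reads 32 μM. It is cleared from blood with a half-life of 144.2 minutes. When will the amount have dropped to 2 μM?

576.8 minutes

2/32 = 1/16, so 4 half-lives have elapsed.
t = 4 × 144.2 = 576.8 minutes.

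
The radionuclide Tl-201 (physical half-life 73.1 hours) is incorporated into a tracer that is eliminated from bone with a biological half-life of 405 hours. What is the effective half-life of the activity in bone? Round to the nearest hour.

62 hours

1/t_eff = 1/t_phys + 1/t_biol = 1/73.1 + 1/405 = 0.016149 per hour.
t_eff = 73.1 × 405 / (73.1 + 405) ≈ 61.923 hours.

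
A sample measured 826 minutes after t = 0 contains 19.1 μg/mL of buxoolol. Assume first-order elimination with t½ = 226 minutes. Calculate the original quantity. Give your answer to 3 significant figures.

Number of half-lives elapsed: n = 826/226 ≈ 3.6549.
A₀ = A × 2^n = 19.1 × 2^3.6549 = 19.1 × 12.596 ≈ 240.58 μg/mL.

241 μg/mL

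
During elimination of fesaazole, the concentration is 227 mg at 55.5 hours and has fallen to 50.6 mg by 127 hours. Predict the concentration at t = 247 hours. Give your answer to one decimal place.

Over Δt = 127 − 55.5 = 71.5 hours, the level fell by a factor of 227/50.6 ≈ 4.4862.
n = log₂(4.4862) ≈ 2.1655 half-lives, so t½ = 71.5/2.1655 ≈ 33.018 hours.
From t = 127 to t = 247: 50.6 × (1/2)^((247−127)/33.018) ≈ 4.0747 mg.

4.1 mg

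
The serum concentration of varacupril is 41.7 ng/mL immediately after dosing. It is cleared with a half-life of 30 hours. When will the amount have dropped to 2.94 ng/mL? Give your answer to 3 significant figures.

115 hours

Fraction remaining = 2.94/41.7 ≈ 0.070504.
n = log₂(41.7/2.94) = ln(14.184)/ln 2 ≈ 3.8262 half-lives.
t = n × t½ = 3.8262 × 30 ≈ 114.78 hours.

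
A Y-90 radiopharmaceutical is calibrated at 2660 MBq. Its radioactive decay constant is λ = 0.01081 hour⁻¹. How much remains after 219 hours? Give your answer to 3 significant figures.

249 MBq

t½ = ln 2 / λ = 0.69315 / 0.01081 ≈ 64.121 hours.
Number of half-lives: n = 219/64.121 ≈ 3.4154.
Remaining = 2660 × (1/2)^3.4154 = 2660 × 0.093725 ≈ 249.31 MBq.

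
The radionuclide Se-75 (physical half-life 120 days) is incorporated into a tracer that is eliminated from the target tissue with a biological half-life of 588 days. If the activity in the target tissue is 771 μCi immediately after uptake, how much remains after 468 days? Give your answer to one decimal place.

1/t_eff = 1/t_phys + 1/t_biol = 1/120 + 1/588 = 0.010034 per day.
t_eff = 120 × 588 / (120 + 588) ≈ 99.661 days.
Remaining = 771 × (1/2)^(468/99.661) = 771 × (1/2)^4.6959 ≈ 29.747 μCi.

29.7 μCi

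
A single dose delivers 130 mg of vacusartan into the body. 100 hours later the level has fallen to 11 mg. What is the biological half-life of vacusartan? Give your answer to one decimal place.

28.1 hours

A/A₀ = 11/130 ≈ 0.084615.
n = log₂(11.818) ≈ 3.5629 half-lives elapsed in 100 hours.
t½ = 100/3.5629 ≈ 28.067 hours.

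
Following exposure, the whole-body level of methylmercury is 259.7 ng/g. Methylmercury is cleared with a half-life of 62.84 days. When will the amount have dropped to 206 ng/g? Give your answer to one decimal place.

Fraction remaining = 206/259.7 ≈ 0.79322.
n = log₂(259.7/206) = ln(1.2607)/ln 2 ≈ 0.3342 half-lives.
t = n × t½ = 0.3342 × 62.84 ≈ 21.001 days.

21.0 days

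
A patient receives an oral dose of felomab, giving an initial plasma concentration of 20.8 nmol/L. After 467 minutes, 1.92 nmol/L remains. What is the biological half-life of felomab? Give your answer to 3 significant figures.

136 minutes

A/A₀ = 1.92/20.8 ≈ 0.092308.
n = log₂(10.833) ≈ 3.4374 half-lives elapsed in 467 minutes.
t½ = 467/3.4374 ≈ 135.86 minutes.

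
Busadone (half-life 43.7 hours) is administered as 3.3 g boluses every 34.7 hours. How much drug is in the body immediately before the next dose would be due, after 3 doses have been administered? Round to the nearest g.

The 3 doses were given 104.1, 69.4, 34.7 hours ago.
Total = 3.3·(1/2)^(104.1/43.7) + 3.3·(1/2)^(69.4/43.7) + 3.3·(1/2)^(34.7/43.7)
      = 0.63302 + 1.0976 + 1.9032 ≈ 3.6338 g.

4 g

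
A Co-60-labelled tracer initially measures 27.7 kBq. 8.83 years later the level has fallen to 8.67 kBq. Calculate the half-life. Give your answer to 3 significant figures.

A/A₀ = 8.67/27.7 ≈ 0.313.
n = log₂(3.1949) ≈ 1.6758 half-lives elapsed in 8.83 years.
t½ = 8.83/1.6758 ≈ 5.2692 years.

5.27 years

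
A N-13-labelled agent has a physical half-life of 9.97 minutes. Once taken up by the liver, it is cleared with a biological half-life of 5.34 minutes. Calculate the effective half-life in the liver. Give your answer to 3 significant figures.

3.48 minutes

1/t_eff = 1/t_phys + 1/t_biol = 1/9.97 + 1/5.34 = 0.28757 per minute.
t_eff = 9.97 × 5.34 / (9.97 + 5.34) ≈ 3.4775 minutes.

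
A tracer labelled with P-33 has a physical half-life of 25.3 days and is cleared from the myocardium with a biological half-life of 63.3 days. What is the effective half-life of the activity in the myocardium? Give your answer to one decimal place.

18.1 days

1/t_eff = 1/t_phys + 1/t_biol = 1/25.3 + 1/63.3 = 0.055323 per day.
t_eff = 25.3 × 63.3 / (25.3 + 63.3) ≈ 18.076 days.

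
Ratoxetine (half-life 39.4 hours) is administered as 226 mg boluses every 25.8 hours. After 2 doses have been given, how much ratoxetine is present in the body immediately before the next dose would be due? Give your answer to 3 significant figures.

235 mg

The 2 doses were given 51.6, 25.8 hours ago.
Total = 226·(1/2)^(51.6/39.4) + 226·(1/2)^(25.8/39.4)
      = 91.173 + 143.54 ≈ 234.72 mg.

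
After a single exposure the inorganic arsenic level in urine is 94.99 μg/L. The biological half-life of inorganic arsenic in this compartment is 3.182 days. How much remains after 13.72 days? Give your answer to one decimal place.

Number of half-lives: n = 13.72/3.182 ≈ 4.3118.
Remaining = 94.99 × (1/2)^4.3118 = 94.99 × 0.050354 ≈ 4.7831 μg/L.

4.8 μg/L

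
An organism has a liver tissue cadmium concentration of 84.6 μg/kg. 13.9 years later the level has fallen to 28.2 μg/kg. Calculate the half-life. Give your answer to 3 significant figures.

A/A₀ = 28.2/84.6 ≈ 0.33333.
n = log₂(3) ≈ 1.585 half-lives elapsed in 13.9 years.
t½ = 13.9/1.585 ≈ 8.7699 years.

8.77 years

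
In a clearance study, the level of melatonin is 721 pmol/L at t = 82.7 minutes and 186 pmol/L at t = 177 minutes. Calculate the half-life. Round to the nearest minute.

48 minutes

Over Δt = 177 − 82.7 = 94.3 minutes, the level fell by a factor of 721/186 ≈ 3.8763.
n = log₂(3.8763) ≈ 1.9547 half-lives, so t½ = 94.3/1.9547 ≈ 48.243 minutes.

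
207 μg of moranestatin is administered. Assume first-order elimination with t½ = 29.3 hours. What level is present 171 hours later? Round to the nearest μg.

4 μg

Number of half-lives: n = 171/29.3 ≈ 5.8362.
Remaining = 207 × (1/2)^5.8362 = 207 × 0.017504 ≈ 3.6233 μg.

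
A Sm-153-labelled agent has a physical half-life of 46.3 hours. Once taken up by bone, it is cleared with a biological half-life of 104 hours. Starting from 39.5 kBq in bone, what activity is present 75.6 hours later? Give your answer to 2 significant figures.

7.7 kBq

1/t_eff = 1/t_phys + 1/t_biol = 1/46.3 + 1/104 = 0.031214 per hour.
t_eff = 46.3 × 104 / (46.3 + 104) ≈ 32.037 hours.
Remaining = 39.5 × (1/2)^(75.6/32.037) = 39.5 × (1/2)^2.3598 ≈ 7.6956 kBq.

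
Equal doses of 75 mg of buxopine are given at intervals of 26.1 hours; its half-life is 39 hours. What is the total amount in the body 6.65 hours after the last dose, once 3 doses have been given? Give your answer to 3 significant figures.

The 3 doses were given 58.85, 32.75, 6.65 hours ago.
Total = 75·(1/2)^(58.85/39) + 75·(1/2)^(32.75/39) + 75·(1/2)^(6.65/39)
      = 26.352 + 41.906 + 66.64 ≈ 134.9 mg.

135 mg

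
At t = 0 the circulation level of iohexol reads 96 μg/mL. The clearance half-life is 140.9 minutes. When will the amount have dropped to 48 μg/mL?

140.9 minutes

48/96 = 1/2, so 1 half-life has elapsed.
t = 1 × 140.9 = 140.9 minutes.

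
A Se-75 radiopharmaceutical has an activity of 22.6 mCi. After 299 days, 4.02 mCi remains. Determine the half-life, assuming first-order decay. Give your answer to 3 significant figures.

A/A₀ = 4.02/22.6 ≈ 0.17788.
n = log₂(5.6219) ≈ 2.4911 half-lives elapsed in 299 days.
t½ = 299/2.4911 ≈ 120.03 days.

120 days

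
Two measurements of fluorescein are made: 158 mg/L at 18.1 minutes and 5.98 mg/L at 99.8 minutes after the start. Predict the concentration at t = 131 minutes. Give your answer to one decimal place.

Over Δt = 99.8 − 18.1 = 81.7 minutes, the level fell by a factor of 158/5.98 ≈ 26.421.
n = log₂(26.421) ≈ 4.7236 half-lives, so t½ = 81.7/4.7236 ≈ 17.296 minutes.
From t = 99.8 to t = 131: 5.98 × (1/2)^((131−99.8)/17.296) ≈ 1.7127 mg/L.

1.7 mg/L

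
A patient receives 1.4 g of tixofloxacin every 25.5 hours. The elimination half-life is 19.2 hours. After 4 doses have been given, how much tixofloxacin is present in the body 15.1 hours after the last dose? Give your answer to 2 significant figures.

The 4 doses were given 91.6, 66.1, 40.6, 15.1 hours ago.
Total = 1.4·(1/2)^(91.6/19.2) + 1.4·(1/2)^(66.1/19.2) + 1.4·(1/2)^(40.6/19.2) + 1.4·(1/2)^(15.1/19.2)
      = 0.051282 + 0.12876 + 0.32328 + 0.81167 ≈ 1.315 g.

1.3 g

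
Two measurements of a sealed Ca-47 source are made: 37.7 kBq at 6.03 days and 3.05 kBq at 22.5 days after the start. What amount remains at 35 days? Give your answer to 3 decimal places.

0.452 kBq

Over Δt = 22.5 − 6.03 = 16.47 days, the level fell by a factor of 37.7/3.05 ≈ 12.361.
n = log₂(12.361) ≈ 3.6277 half-lives, so t½ = 16.47/3.6277 ≈ 4.5401 days.
From t = 22.5 to t = 35: 3.05 × (1/2)^((35−22.5)/4.5401) ≈ 0.45236 kBq.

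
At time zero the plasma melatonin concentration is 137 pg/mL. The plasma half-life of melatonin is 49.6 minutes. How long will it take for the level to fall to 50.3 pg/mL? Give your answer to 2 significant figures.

72 minutes

Fraction remaining = 50.3/137 ≈ 0.36715.
n = log₂(137/50.3) = ln(2.7237)/ln 2 ≈ 1.4455 half-lives.
t = n × t½ = 1.4455 × 49.6 ≈ 71.699 minutes.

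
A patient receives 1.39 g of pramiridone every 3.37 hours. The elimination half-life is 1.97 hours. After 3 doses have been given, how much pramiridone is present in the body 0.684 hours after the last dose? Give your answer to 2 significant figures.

The 3 doses were given 7.424, 4.054, 0.684 hours ago.
Total = 1.39·(1/2)^(7.424/1.97) + 1.39·(1/2)^(4.054/1.97) + 1.39·(1/2)^(0.684/1.97)
      = 0.10199 + 0.33384 + 1.0927 ≈ 1.5285 g.

1.5 g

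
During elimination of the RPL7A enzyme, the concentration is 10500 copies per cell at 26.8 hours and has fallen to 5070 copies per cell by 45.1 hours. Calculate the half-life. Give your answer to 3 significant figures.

Over Δt = 45.1 − 26.8 = 18.3 hours, the level fell by a factor of 10500/5070 ≈ 2.071.
n = log₂(2.071) ≈ 1.0503 half-lives, so t½ = 18.3/1.0503 ≈ 17.423 hours.

17.4 hours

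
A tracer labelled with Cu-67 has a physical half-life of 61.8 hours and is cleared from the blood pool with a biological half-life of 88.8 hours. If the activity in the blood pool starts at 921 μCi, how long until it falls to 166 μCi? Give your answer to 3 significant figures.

1/t_eff = 1/t_phys + 1/t_biol = 1/61.8 + 1/88.8 = 0.027442 per hour.
t_eff = 61.8 × 88.8 / (61.8 + 88.8) ≈ 36.44 hours.
n = log₂(921/166) ≈ 2.472; t = 2.472 × 36.44 ≈ 90.08 hours.

90.1 hours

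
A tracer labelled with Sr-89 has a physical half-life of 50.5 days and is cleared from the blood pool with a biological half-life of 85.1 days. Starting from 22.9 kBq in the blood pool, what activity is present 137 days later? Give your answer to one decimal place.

1/t_eff = 1/t_phys + 1/t_biol = 1/50.5 + 1/85.1 = 0.031553 per day.
t_eff = 50.5 × 85.1 / (50.5 + 85.1) ≈ 31.693 days.
Remaining = 22.9 × (1/2)^(137/31.693) = 22.9 × (1/2)^4.3227 ≈ 1.1444 kBq.

1.1 kBq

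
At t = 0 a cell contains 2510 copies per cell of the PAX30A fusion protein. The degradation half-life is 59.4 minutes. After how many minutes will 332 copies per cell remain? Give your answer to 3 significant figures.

173 minutes

Fraction remaining = 332/2510 ≈ 0.13227.
n = log₂(2510/332) = ln(7.5602)/ln 2 ≈ 2.9184 half-lives.
t = n × t½ = 2.9184 × 59.4 ≈ 173.35 minutes.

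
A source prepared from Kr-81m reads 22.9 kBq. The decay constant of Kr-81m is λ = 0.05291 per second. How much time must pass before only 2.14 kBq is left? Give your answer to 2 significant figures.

45 seconds

t½ = ln 2 / λ = 0.69315 / 0.05291 ≈ 13.1 seconds.
Fraction remaining = 2.14/22.9 ≈ 0.09345.
n = log₂(22.9/2.14) = ln(10.701)/ln 2 ≈ 3.4197 half-lives.
t = n × t½ = 3.4197 × 13.1 ≈ 44.799 seconds.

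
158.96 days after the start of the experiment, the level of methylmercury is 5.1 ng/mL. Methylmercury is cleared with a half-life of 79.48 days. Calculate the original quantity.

20.4 ng/mL

Number of half-lives elapsed: n = 158.96/79.48 ≈ 2.
A₀ = A × 2^n = 5.1 × 2^2 = 5.1 × 4 ≈ 20.4 ng/mL.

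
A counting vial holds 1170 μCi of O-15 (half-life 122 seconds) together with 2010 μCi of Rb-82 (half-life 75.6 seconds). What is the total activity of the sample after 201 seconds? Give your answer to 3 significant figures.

O-15: 1170 × (1/2)^(201/122) = 1170 × (1/2)^1.6475 ≈ 373.44 μCi.
Rb-82: 2010 × (1/2)^(201/75.6) = 2010 × (1/2)^2.6587 ≈ 318.3 μCi.
Total = 373.44 + 318.3 ≈ 691.75 μCi.

692 μCi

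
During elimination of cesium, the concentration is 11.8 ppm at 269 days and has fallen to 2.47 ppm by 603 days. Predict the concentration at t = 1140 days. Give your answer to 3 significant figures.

0.200 ppm

Over Δt = 603 − 269 = 334 days, the level fell by a factor of 11.8/2.47 ≈ 4.7773.
n = log₂(4.7773) ≈ 2.2562 half-lives, so t½ = 334/2.2562 ≈ 148.04 days.
From t = 603 to t = 1140: 2.47 × (1/2)^((1140−603)/148.04) ≈ 0.19985 ppm.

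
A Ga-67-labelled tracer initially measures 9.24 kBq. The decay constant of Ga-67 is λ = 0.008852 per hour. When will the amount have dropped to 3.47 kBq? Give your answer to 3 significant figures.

111 hours

t½ = ln 2 / λ = 0.69315 / 0.008852 ≈ 78.304 hours.
Fraction remaining = 3.47/9.24 ≈ 0.37554.
n = log₂(9.24/3.47) = ln(2.6628)/ln 2 ≈ 1.413 half-lives.
t = n × t½ = 1.413 × 78.304 ≈ 110.64 hours.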